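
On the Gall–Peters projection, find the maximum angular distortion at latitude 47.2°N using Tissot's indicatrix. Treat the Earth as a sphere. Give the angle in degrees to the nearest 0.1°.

Gall–Peters is a cylindrical equal-area projection with standard parallels at ±45°. For cylindrical equal-area with standard parallel φ₀, h = cos φ / cos φ₀ and k = cos φ₀ / cos φ, so h·k = 1.
At 47.2°: h = 0.9609, k = 1.041; principal scales a = 1.041, b = 0.9609.
sin(ω/2) = (a − b)/(a + b) = 0.07984/2.002 = 0.03989, so ω = 2 arcsin(0.03989) ≈ 4.6°.

4.6°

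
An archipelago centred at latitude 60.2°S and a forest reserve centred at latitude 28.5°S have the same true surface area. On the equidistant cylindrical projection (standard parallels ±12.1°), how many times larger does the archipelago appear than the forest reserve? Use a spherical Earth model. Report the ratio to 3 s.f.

With standard parallel φ₀ = 12.1°, the equirectangular projection gives x = Rλ cos φ₀, y = Rφ, so h = 1 and k = cos 12.1° / cos φ.
Areal scale at 60.2°: h·k = 1.000 × 1.967 = 1.967.
Areal scale at 28.5°: h·k = 1.000 × 1.113 = 1.113.
Ratio = 1.967/1.113 ≈ 1.77.

1.77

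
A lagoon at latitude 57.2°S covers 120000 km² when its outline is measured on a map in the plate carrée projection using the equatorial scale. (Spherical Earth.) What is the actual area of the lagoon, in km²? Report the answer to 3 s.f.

65000 km²

For the equirectangular projection with φ₀ = 0 (plate carrée), h = 1 along meridians and k = sec φ along parallels.
Areal scale = h·k = 1 × sec φ; at 57.2°, h = 1.000, k = 1.846, so h·k = 1.846.
True area = apparent / (areal scale) = 120000 / 1.846 ≈ 65000 km².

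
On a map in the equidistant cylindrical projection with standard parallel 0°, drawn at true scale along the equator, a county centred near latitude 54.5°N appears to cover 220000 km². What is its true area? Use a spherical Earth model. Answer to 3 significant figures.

128000 km²

For the equirectangular projection with φ₀ = 0 (plate carrée), h = 1 along meridians and k = sec φ along parallels.
Areal scale = h·k = 1 × sec φ; at 54.5°, h = 1.000, k = 1.722, so h·k = 1.722.
True area = apparent / (areal scale) = 220000 / 1.722 ≈ 128000 km².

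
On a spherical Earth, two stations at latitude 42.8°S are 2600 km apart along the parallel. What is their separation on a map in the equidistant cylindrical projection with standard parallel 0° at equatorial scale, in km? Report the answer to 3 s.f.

For the equirectangular projection with φ₀ = 0 (plate carrée), h = 1 along meridians and k = sec φ along parallels.
Along the parallel, k = sec 42.8° = 1/0.7337 = 1.363.
Map distance = 2600 × 1.363 ≈ 3540 km.

3540 km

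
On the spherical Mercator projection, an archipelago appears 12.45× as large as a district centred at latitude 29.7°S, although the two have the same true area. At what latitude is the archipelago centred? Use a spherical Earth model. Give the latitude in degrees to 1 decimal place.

For equal true areas on Mercator, apparent areas scale as sec²φ, so the ratio is cos²φ₂ / cos²φ₁.
cos²φ₂ / cos²φ₁ = 12.45  ⇒  cos φ₁ = cos 29.7° / √12.45 = 0.8686/3.528 = 0.2462.
φ₁ = arccos(0.2462) ≈ 75.7°.

75.7°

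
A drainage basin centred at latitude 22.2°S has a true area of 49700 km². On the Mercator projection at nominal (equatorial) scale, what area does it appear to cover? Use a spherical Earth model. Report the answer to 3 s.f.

For Mercator, h = k = sec φ (a conformal cylindrical projection has a single point scale, 1/cos φ).
Areal scale = k² = sec²φ = 1/cos²(22.2°) = 1/0.9259² = 1.167.
Apparent area = 49700 × 1.167 ≈ 58000 km².

58000 km²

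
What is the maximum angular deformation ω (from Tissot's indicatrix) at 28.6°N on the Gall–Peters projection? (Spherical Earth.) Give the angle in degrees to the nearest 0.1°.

24.6°

Gall–Peters is a cylindrical equal-area projection with standard parallels at ±45°. Cylindrical equal-area (φ₀ = 45°): h = cos φ / cos 45° along meridians, k = cos 45° / cos φ along parallels; h·k = 1.
At 28.6°: h = 1.242, k = 0.8054; principal scales a = 1.242, b = 0.8054.
sin(ω/2) = (a − b)/(a + b) = 0.4363/2.047 = 0.2131, so ω = 2 arcsin(0.2131) ≈ 24.6°.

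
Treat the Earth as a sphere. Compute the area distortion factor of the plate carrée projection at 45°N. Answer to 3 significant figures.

1.41

Plate carrée maps x = Rλ, y = Rφ. The meridian scale is h = 1 and the parallel scale is k = 1/cos φ = sec φ.
Areal scale = h·k = 1 × sec φ; at 45°, h = 1.000, k = 1.414, so h·k = 1.414.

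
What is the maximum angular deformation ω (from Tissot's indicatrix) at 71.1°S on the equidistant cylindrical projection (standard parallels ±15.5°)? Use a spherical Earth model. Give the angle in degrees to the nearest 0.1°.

59.6°

In the equirectangular projection with standard parallel φ₀ = 15.5° (x = Rλ cos φ₀, y = Rφ), meridians are true-scale (h = 1) and the parallel scale is k = cos φ₀ / cos φ.
At 71.1°: h = 1.000, k = 2.975; principal scales a = 2.975, b = 1.000.
sin(ω/2) = (a − b)/(a + b) = 1.975/3.975 = 0.4968, so ω = 2 arcsin(0.4968) ≈ 59.6°.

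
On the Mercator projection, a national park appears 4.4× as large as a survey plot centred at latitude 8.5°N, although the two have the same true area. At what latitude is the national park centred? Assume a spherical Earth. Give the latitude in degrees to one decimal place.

On Mercator, (apparent₁)/(apparent₂) = sec²φ₁ / sec²φ₂ when true areas are equal.
cos²φ₂ / cos²φ₁ = 4.4  ⇒  cos φ₁ = cos 8.5° / √4.4 = 0.9890/2.098 = 0.4715.
φ₁ = arccos(0.4715) ≈ 61.9°.

61.9°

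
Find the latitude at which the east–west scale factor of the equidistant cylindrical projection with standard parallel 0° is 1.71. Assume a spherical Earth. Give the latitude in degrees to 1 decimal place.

54.2°

Plate carrée: h = 1, k = sec φ along parallels.
sec φ = 1.71  ⇒  cos φ = 0.5848  ⇒  φ ≈ 54.2°.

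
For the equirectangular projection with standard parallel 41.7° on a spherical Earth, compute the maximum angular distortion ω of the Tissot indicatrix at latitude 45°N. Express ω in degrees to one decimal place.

In the equirectangular projection with standard parallel φ₀ = 41.7° (x = Rλ cos φ₀, y = Rφ), meridians are true-scale (h = 1) and the parallel scale is k = cos φ₀ / cos φ.
At 45°: h = 1.000, k = 1.056; principal scales a = 1.056, b = 1.000.
sin(ω/2) = (a − b)/(a + b) = 0.05591/2.056 = 0.02719, so ω = 2 arcsin(0.02719) ≈ 3.1°.

3.1°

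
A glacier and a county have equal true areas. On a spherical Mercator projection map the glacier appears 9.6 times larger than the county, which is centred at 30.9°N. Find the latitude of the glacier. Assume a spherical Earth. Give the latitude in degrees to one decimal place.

73.9°

Mercator areal scale is sec²φ, so apparent-area ratio = sec²φ₁ / sec²φ₂ = cos²φ₂ / cos²φ₁.
cos²φ₂ / cos²φ₁ = 9.6  ⇒  cos φ₁ = cos 30.9° / √9.6 = 0.8581/3.098 = 0.2769.
φ₁ = arccos(0.2769) ≈ 73.9°.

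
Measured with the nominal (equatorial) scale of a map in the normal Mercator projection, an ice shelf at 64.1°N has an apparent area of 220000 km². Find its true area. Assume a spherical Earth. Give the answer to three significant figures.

42000 km²

For Mercator, h = k = sec φ (a conformal cylindrical projection has a single point scale, 1/cos φ).
Areal scale = k² = sec²φ = 1/cos²(64.1°) = 1/0.4368² = 5.241.
True area = apparent / (areal scale) = 220000 / 5.241 ≈ 42000 km².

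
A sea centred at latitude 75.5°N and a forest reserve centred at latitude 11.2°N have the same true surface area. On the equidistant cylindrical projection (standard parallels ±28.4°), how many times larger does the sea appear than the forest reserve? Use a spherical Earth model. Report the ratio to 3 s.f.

3.92

The equidistant cylindrical projection with φ₀ = 28.4° has h = 1 (meridians true) and k = cos φ₀ / cos φ along parallels.
Areal scale at 75.5°: h·k = 1.000 × 3.513 = 3.513.
Areal scale at 11.2°: h·k = 1.000 × 0.8967 = 0.8967.
Ratio = 3.513/0.8967 ≈ 3.92.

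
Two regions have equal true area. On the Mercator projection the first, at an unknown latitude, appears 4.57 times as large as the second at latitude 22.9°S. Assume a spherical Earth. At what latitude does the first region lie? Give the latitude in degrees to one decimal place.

64.5°

Mercator areal scale is sec²φ, so apparent-area ratio = sec²φ₁ / sec²φ₂ = cos²φ₂ / cos²φ₁.
cos²φ₂ / cos²φ₁ = 4.57  ⇒  cos φ₁ = cos 22.9° / √4.57 = 0.9212/2.138 = 0.4309.
φ₁ = arccos(0.4309) ≈ 64.5°.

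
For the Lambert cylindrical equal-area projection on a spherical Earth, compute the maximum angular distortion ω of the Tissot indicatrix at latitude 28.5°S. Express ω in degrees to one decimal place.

14.8°

The Lambert cylindrical equal-area projection is the cylindrical equal-area projection with its standard parallel at the equator (φ₀ = 0). Cylindrical equal-area (φ₀ = 0°): h = cos φ / cos 0° along meridians, k = cos 0° / cos φ along parallels; h·k = 1.
At 28.5°: h = 0.8788, k = 1.138; principal scales a = 1.138, b = 0.8788.
sin(ω/2) = (a − b)/(a + b) = 0.2591/2.017 = 0.1285, so ω = 2 arcsin(0.1285) ≈ 14.8°.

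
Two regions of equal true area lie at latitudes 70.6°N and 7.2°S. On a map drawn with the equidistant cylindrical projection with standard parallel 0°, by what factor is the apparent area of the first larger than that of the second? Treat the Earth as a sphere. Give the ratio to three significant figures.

Plate carrée maps x = Rλ, y = Rφ. The meridian scale is h = 1 and the parallel scale is k = 1/cos φ = sec φ.
Areal scale at 70.6°: h·k = 1.000 × 3.011 = 3.011.
Areal scale at 7.2°: h·k = 1.000 × 1.008 = 1.008.
Ratio = 3.011/1.008 ≈ 2.99.

2.99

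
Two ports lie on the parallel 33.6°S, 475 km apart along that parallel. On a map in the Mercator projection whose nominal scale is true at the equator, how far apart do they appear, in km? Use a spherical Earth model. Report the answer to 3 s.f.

570 km

Mercator is conformal, so the point scale is isotropic: h = k = sec φ = 1/cos φ.
Along the parallel, k = sec 33.6° = 1/0.8329 = 1.201.
Map distance = 475 × 1.201 ≈ 570 km.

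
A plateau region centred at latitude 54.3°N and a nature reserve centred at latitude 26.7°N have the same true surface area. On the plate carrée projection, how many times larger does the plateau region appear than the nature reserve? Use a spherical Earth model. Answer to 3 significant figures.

1.53

Plate carrée maps x = Rλ, y = Rφ. The meridian scale is h = 1 and the parallel scale is k = 1/cos φ = sec φ.
Areal scale at 54.3°: h·k = 1.000 × 1.714 = 1.714.
Areal scale at 26.7°: h·k = 1.000 × 1.119 = 1.119.
Ratio = 1.714/1.119 ≈ 1.53.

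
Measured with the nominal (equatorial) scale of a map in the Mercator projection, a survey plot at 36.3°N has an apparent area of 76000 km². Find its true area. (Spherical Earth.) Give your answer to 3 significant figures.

For Mercator, h = k = sec φ (a conformal cylindrical projection has a single point scale, 1/cos φ).
Areal scale = k² = sec²φ = 1/cos²(36.3°) = 1/0.8059² = 1.540.
True area = apparent / (areal scale) = 76000 / 1.540 ≈ 49400 km².

49400 km²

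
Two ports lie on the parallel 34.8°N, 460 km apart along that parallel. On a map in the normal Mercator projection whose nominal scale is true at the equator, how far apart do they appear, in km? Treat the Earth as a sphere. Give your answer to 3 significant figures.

560 km

Mercator is conformal, so the point scale is isotropic: h = k = sec φ = 1/cos φ.
Along the parallel, k = sec 34.8° = 1/0.8211 = 1.218.
Map distance = 460 × 1.218 ≈ 560 km.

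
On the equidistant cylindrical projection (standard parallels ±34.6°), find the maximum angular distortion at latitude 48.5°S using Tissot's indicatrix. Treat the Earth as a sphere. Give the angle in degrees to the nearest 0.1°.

With standard parallel φ₀ = 34.6°, the equirectangular projection gives x = Rλ cos φ₀, y = Rφ, so h = 1 and k = cos 34.6° / cos φ.
At 48.5°: h = 1.000, k = 1.242; principal scales a = 1.242, b = 1.000.
sin(ω/2) = (a − b)/(a + b) = 0.2422/2.242 = 0.1080, so ω = 2 arcsin(0.1080) ≈ 12.4°.

12.4°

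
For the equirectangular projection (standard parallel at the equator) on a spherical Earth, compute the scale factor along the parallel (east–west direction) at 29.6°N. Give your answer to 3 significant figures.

For the equirectangular projection with φ₀ = 0 (plate carrée), h = 1 along meridians and k = sec φ along parallels.
k = 1/cos 29.6° = 1/0.8695 = 1.150.

1.15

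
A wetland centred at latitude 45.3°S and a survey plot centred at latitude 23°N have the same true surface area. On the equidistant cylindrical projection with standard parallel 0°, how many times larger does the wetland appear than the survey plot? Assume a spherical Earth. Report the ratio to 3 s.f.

1.31

In the plate carrée (x = Rλ, y = Rφ), meridians are true-scale (h = 1) and parallels are stretched by k = sec φ.
Areal scale at 45.3°: h·k = 1.000 × 1.422 = 1.422.
Areal scale at 23°: h·k = 1.000 × 1.086 = 1.086.
Ratio = 1.422/1.086 ≈ 1.31.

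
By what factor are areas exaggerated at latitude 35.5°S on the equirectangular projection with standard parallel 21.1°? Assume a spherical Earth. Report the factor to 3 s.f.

In the equirectangular projection with standard parallel φ₀ = 21.1° (x = Rλ cos φ₀, y = Rφ), meridians are true-scale (h = 1) and the parallel scale is k = cos φ₀ / cos φ.
Areal scale = h·k = 1 × cos φ₀ / cos φ; at 35.5°, h = 1.000, k = 1.146, so h·k = 1.146.

1.15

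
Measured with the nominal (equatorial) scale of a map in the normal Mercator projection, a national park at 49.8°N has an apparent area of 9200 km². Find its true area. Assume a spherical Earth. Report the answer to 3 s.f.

The Mercator projection is conformal; its linear scale factor is the same in every direction and equals sec φ = 1/cos φ.
Areal scale = k² = sec²φ = 1/cos²(49.8°) = 1/0.6455² = 2.400.
True area = apparent / (areal scale) = 9200 / 2.400 ≈ 3830 km².

3830 km²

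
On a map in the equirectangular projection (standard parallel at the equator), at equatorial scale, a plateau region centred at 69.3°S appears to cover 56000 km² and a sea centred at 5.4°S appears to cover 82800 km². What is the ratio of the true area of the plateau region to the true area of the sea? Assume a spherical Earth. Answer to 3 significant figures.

0.240

Plate carrée has h = 1 and k = sec φ, giving areal scale sec φ; true area = (apparent area) · cos φ.
True area of plateau region: 56000 × cos(69.3°) = 56000 × 0.3535 = 19790 km².
True area of sea: 82800 × cos(5.4°) = 82800 × 0.9956 = 82430 km².
Ratio = 19790 / 82430 ≈ 0.240.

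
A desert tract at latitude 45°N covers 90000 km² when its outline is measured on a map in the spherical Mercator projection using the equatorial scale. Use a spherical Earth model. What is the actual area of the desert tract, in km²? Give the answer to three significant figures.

For Mercator, h = k = sec φ (a conformal cylindrical projection has a single point scale, 1/cos φ).
Areal scale = k² = sec²φ = 1/cos²(45°) = 1/0.7071² = 2.000.
True area = apparent / (areal scale) = 90000 / 2.000 ≈ 45000 km².

45000 km²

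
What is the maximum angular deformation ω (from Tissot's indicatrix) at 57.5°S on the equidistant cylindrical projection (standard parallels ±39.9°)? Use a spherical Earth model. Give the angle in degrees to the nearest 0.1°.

In the equirectangular projection with standard parallel φ₀ = 39.9° (x = Rλ cos φ₀, y = Rφ), meridians are true-scale (h = 1) and the parallel scale is k = cos φ₀ / cos φ.
At 57.5°: h = 1.000, k = 1.428; principal scales a = 1.428, b = 1.000.
sin(ω/2) = (a − b)/(a + b) = 0.4278/2.428 = 0.1762, so ω = 2 arcsin(0.1762) ≈ 20.3°.

20.3°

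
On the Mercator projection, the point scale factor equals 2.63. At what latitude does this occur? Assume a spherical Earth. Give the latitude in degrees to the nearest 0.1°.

67.7°

Mercator scale is k = sec φ = 1/cos φ.
1/cos φ = 2.63  ⇒  cos φ = 0.3802  ⇒  φ = arccos(0.3802) ≈ 67.7°.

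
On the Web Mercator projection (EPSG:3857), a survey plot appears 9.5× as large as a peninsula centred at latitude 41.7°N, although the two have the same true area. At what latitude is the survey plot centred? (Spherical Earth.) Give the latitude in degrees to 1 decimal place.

Mercator areal scale is sec²φ, so apparent-area ratio = sec²φ₁ / sec²φ₂ = cos²φ₂ / cos²φ₁.
cos²φ₂ / cos²φ₁ = 9.5  ⇒  cos φ₁ = cos 41.7° / √9.5 = 0.7466/3.082 = 0.2422.
φ₁ = arccos(0.2422) ≈ 76.0°.

76.0°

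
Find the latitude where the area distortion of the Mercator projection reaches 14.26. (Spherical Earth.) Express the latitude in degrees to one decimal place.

Mercator areal scale is sec²φ.
sec²φ = 14.26  ⇒  cos²φ = 0.07013  ⇒  cos φ = 0.2648.
φ = arccos(0.2648) ≈ 74.6°.

74.6°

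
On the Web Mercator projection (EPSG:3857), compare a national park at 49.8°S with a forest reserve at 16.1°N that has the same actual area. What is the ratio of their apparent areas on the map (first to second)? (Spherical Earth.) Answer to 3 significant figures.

2.22

On Mercator, area is exaggerated by sec²φ = 1/cos²φ.
At 49.8°: sec²(49.8°) = 1/0.6455² = 2.400.
At 16.1°: sec²(16.1°) = 1/0.9608² = 1.083.
Ratio = 2.400/1.083 = cos²(16.1°)/cos²(49.8°) ≈ 2.22.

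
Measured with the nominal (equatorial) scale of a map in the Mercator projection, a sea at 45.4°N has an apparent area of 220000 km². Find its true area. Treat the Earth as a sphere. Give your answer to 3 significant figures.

108000 km²

The Mercator projection is conformal; its linear scale factor is the same in every direction and equals sec φ = 1/cos φ.
Areal scale = k² = sec²φ = 1/cos²(45.4°) = 1/0.7022² = 2.028.
True area = apparent / (areal scale) = 220000 / 2.028 ≈ 108000 km².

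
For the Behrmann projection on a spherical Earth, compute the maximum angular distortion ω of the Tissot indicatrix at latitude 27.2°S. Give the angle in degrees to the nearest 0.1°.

3.1°

The Behrmann projection is cylindrical equal-area with φ₀ = 30°. Cylindrical equal-area (φ₀ = 30°): h = cos φ / cos 30° along meridians, k = cos 30° / cos φ along parallels; h·k = 1.
At 27.2°: h = 1.027, k = 0.9737; principal scales a = 1.027, b = 0.9737.
sin(ω/2) = (a − b)/(a + b) = 0.05331/2.001 = 0.02664, so ω = 2 arcsin(0.02664) ≈ 3.1°.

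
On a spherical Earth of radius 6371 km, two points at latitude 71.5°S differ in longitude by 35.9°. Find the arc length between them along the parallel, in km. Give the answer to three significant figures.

1270 km

Arc length along a parallel = R cos φ · Δλ (with Δλ in radians).
= 6371 × cos 71.5° × (35.9° × π/180) = 6371 × 0.3173 × 0.6266 ≈ 1270 km.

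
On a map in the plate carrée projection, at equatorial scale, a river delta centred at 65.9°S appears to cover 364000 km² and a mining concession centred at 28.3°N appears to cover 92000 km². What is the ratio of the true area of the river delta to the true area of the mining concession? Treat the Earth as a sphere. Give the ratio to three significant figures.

1.83

On the plate carrée, areal scale = h·k = 1 × sec φ, so true area = apparent × cos φ.
True area of river delta: 364000 × cos(65.9°) = 364000 × 0.4083 = 148600 km².
True area of mining concession: 92000 × cos(28.3°) = 92000 × 0.8805 = 81000 km².
Ratio = 148600 / 81000 ≈ 1.83.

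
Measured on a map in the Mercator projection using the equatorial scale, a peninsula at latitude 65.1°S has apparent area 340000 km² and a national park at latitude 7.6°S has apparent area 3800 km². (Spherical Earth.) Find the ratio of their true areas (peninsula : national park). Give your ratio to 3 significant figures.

16.1

Since Mercator area scale is 1/cos²φ, the true area equals the apparent area multiplied by cos²φ.
True area of peninsula: 340000 × cos²(65.1°) = 340000 × 0.1773 = 60270 km².
True area of national park: 3800 × cos²(7.6°) = 3800 × 0.9825 = 3734 km².
Ratio = 60270 / 3734 ≈ 16.1.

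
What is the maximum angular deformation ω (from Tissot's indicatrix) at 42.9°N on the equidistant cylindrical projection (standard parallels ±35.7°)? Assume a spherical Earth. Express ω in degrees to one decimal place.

5.9°

With standard parallel φ₀ = 35.7°, the equirectangular projection gives x = Rλ cos φ₀, y = Rφ, so h = 1 and k = cos 35.7° / cos φ.
At 42.9°: h = 1.000, k = 1.109; principal scales a = 1.109, b = 1.000.
sin(ω/2) = (a − b)/(a + b) = 0.1086/2.109 = 0.05150, so ω = 2 arcsin(0.05150) ≈ 5.9°.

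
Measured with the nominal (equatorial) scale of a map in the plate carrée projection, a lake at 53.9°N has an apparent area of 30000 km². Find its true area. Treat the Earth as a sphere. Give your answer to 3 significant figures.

17700 km²

Plate carrée maps x = Rλ, y = Rφ. The meridian scale is h = 1 and the parallel scale is k = 1/cos φ = sec φ.
Areal scale = h·k = 1 × sec φ; at 53.9°, h = 1.000, k = 1.697, so h·k = 1.697.
True area = apparent / (areal scale) = 30000 / 1.697 ≈ 17700 km².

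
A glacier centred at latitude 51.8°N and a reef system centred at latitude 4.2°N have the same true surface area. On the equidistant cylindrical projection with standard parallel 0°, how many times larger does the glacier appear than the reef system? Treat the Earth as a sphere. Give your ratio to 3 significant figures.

Plate carrée maps x = Rλ, y = Rφ. The meridian scale is h = 1 and the parallel scale is k = 1/cos φ = sec φ.
Areal scale at 51.8°: h·k = 1.000 × 1.617 = 1.617.
Areal scale at 4.2°: h·k = 1.000 × 1.003 = 1.003.
Ratio = 1.617/1.003 ≈ 1.61.

1.61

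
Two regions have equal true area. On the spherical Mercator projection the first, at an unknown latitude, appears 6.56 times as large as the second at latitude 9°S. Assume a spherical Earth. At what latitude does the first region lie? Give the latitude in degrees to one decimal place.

67.3°

For equal true areas on Mercator, apparent areas scale as sec²φ, so the ratio is cos²φ₂ / cos²φ₁.
cos²φ₂ / cos²φ₁ = 6.56  ⇒  cos φ₁ = cos 9° / √6.56 = 0.9877/2.561 = 0.3856.
φ₁ = arccos(0.3856) ≈ 67.3°.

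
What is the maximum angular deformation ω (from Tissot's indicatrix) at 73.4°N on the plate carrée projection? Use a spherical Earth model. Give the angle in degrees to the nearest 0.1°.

67.5°

In the plate carrée (x = Rλ, y = Rφ), meridians are true-scale (h = 1) and parallels are stretched by k = sec φ.
At 73.4°: h = 1.000, k = 3.500; principal scales a = 3.500, b = 1.000.
sin(ω/2) = (a − b)/(a + b) = 2.500/4.500 = 0.5556, so ω = 2 arcsin(0.5556) ≈ 67.5°.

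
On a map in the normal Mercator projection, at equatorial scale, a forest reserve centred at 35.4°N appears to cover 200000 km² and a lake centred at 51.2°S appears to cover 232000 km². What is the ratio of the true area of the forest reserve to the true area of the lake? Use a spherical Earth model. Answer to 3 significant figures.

Since Mercator area scale is 1/cos²φ, the true area equals the apparent area multiplied by cos²φ.
True area of forest reserve: 200000 × cos²(35.4°) = 200000 × 0.6644 = 132900 km².
True area of lake: 232000 × cos²(51.2°) = 232000 × 0.3926 = 91090 km².
Ratio = 132900 / 91090 ≈ 1.46.

1.46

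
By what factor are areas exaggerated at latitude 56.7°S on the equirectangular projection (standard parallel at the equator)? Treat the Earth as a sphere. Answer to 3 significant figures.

1.82

Plate carrée maps x = Rλ, y = Rφ. The meridian scale is h = 1 and the parallel scale is k = 1/cos φ = sec φ.
Areal scale = h·k = 1 × sec φ; at 56.7°, h = 1.000, k = 1.821, so h·k = 1.821.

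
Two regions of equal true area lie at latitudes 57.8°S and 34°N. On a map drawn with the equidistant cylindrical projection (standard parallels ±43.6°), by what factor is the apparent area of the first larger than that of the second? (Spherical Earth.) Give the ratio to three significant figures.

In the equirectangular projection with standard parallel φ₀ = 43.6° (x = Rλ cos φ₀, y = Rφ), meridians are true-scale (h = 1) and the parallel scale is k = cos φ₀ / cos φ.
Areal scale at 57.8°: h·k = 1.000 × 1.359 = 1.359.
Areal scale at 34°: h·k = 1.000 × 0.8735 = 0.8735.
Ratio = 1.359/0.8735 ≈ 1.56.

1.56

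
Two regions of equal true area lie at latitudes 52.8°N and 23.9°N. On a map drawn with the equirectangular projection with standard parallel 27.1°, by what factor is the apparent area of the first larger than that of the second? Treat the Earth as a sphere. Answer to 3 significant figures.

In the equirectangular projection with standard parallel φ₀ = 27.1° (x = Rλ cos φ₀, y = Rφ), meridians are true-scale (h = 1) and the parallel scale is k = cos φ₀ / cos φ.
Areal scale at 52.8°: h·k = 1.000 × 1.472 = 1.472.
Areal scale at 23.9°: h·k = 1.000 × 0.9737 = 0.9737.
Ratio = 1.472/0.9737 ≈ 1.51.

1.51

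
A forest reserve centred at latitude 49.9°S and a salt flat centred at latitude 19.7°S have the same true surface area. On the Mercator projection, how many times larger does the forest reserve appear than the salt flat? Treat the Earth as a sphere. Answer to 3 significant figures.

2.14

Mercator areal scale is sec²φ.
At 49.9°: sec²(49.9°) = 1/0.6441² = 2.410.
At 19.7°: sec²(19.7°) = 1/0.9415² = 1.128.
Ratio = 2.410/1.128 = cos²(19.7°)/cos²(49.9°) ≈ 2.14.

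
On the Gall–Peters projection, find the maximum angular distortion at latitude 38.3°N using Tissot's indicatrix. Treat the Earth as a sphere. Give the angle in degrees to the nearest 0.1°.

The Gall–Peters projection is cylindrical equal-area with φ₀ = 45°. A cylindrical equal-area projection with standard parallel φ₀ has meridian scale h = cos φ / cos φ₀ and parallel scale k = cos φ₀ / cos φ (so areas are preserved, h·k = 1).
At 38.3°: h = 1.110, k = 0.9010; principal scales a = 1.110, b = 0.9010.
sin(ω/2) = (a − b)/(a + b) = 0.2088/2.011 = 0.1038, so ω = 2 arcsin(0.1038) ≈ 11.9°.

11.9°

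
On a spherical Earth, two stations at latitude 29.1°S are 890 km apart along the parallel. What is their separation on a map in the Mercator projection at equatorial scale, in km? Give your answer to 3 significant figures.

1020 km

Mercator is conformal, so the point scale is isotropic: h = k = sec φ = 1/cos φ.
Along the parallel, k = sec 29.1° = 1/0.8738 = 1.144.
Map distance = 890 × 1.144 ≈ 1020 km.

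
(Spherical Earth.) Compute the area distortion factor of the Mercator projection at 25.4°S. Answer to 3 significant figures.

The Mercator projection is conformal; its linear scale factor is the same in every direction and equals sec φ = 1/cos φ.
Areal scale = k² = sec²φ = 1/cos²(25.4°) = 1/0.9033² = 1.225.

1.23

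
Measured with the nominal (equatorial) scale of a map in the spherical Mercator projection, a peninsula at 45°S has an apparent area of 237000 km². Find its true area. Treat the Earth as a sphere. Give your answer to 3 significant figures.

119000 km²

The Mercator projection is conformal; its linear scale factor is the same in every direction and equals sec φ = 1/cos φ.
Areal scale = k² = sec²φ = 1/cos²(45°) = 1/0.7071² = 2.000.
True area = apparent / (areal scale) = 237000 / 2.000 ≈ 119000 km².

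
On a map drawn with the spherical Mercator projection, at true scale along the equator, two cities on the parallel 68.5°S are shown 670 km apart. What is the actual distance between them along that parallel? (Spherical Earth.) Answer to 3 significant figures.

For Mercator, h = k = sec φ (a conformal cylindrical projection has a single point scale, 1/cos φ).
Along the parallel at 68.5°, map distances are exaggerated by k = sec 68.5° = 2.729.
True distance = 670 / 2.729 = 670 × cos 68.5° ≈ 246 km.

246 km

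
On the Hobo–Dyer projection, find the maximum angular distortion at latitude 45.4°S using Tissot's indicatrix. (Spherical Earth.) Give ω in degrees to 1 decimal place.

The Hobo–Dyer projection is cylindrical equal-area with φ₀ = 37.5°. Cylindrical equal-area (φ₀ = 37.5°): h = cos φ / cos 37.5° along meridians, k = cos 37.5° / cos φ along parallels; h·k = 1.
At 45.4°: h = 0.8850, k = 1.130; principal scales a = 1.130, b = 0.8850.
sin(ω/2) = (a − b)/(a + b) = 0.2448/2.015 = 0.1215, so ω = 2 arcsin(0.1215) ≈ 14.0°.

14.0°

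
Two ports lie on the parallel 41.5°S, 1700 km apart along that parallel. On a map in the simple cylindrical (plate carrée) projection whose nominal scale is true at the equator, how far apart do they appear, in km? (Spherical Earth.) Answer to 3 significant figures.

Plate carrée maps x = Rλ, y = Rφ. The meridian scale is h = 1 and the parallel scale is k = 1/cos φ = sec φ.
Along the parallel, k = sec 41.5° = 1/0.7490 = 1.335.
Map distance = 1700 × 1.335 ≈ 2270 km.

2270 km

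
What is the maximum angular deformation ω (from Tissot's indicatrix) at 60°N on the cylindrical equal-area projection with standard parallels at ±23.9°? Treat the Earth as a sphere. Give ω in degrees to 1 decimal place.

65.3°

A cylindrical equal-area projection with standard parallel φ₀ has meridian scale h = cos φ / cos φ₀ and parallel scale k = cos φ₀ / cos φ (so areas are preserved, h·k = 1).
At 60°: h = 0.5469, k = 1.829; principal scales a = 1.829, b = 0.5469.
sin(ω/2) = (a − b)/(a + b) = 1.282/2.375 = 0.5395, so ω = 2 arcsin(0.5395) ≈ 65.3°.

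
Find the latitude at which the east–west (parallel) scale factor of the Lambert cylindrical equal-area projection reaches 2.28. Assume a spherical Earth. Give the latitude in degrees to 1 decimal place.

64.0°

The Lambert cylindrical equal-area projection is the cylindrical equal-area projection with its standard parallel at the equator (φ₀ = 0). For cylindrical equal-area with standard parallel φ₀, h = cos φ / cos φ₀ and k = cos φ₀ / cos φ, so h·k = 1.
k = cos φ₀ / cos φ = 2.28  ⇒  cos φ = cos 0° / 2.28 = 0.4386.
φ = arccos(0.4386) ≈ 64.0°.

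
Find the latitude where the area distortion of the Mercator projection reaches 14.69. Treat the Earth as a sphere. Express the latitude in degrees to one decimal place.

Mercator areal scale is sec²φ.
sec²φ = 14.69  ⇒  cos²φ = 0.06807  ⇒  cos φ = 0.2609.
φ = arccos(0.2609) ≈ 74.9°.

74.9°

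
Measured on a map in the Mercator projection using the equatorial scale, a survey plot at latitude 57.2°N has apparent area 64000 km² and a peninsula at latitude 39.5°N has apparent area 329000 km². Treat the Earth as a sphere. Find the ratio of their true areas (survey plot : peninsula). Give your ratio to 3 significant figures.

Since Mercator area scale is 1/cos²φ, the true area equals the apparent area multiplied by cos²φ.
True area of survey plot: 64000 × cos²(57.2°) = 64000 × 0.2934 = 18780 km².
True area of peninsula: 329000 × cos²(39.5°) = 329000 × 0.5954 = 195900 km².
Ratio = 18780 / 195900 ≈ 0.0959.

0.0959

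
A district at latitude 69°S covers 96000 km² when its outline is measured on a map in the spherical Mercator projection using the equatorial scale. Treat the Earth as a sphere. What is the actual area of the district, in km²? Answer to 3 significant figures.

12300 km²

The Mercator projection is conformal; its linear scale factor is the same in every direction and equals sec φ = 1/cos φ.
Areal scale = k² = sec²φ = 1/cos²(69°) = 1/0.3584² = 7.786.
True area = apparent / (areal scale) = 96000 / 7.786 ≈ 12300 km².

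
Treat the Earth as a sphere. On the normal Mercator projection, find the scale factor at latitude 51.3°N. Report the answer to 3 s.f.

1.60

For Mercator, h = k = sec φ (a conformal cylindrical projection has a single point scale, 1/cos φ).
k = 1/cos 51.3° = 1/0.6252 = 1.599.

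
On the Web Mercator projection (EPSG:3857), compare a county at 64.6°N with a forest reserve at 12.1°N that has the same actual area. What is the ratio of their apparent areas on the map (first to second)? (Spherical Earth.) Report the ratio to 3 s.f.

5.20

Mercator is conformal with k = sec φ, so areal scale = k² = sec²φ.
At 64.6°: sec²(64.6°) = 1/0.4289² = 5.435.
At 12.1°: sec²(12.1°) = 1/0.9778² = 1.046.
Ratio = 5.435/1.046 = cos²(12.1°)/cos²(64.6°) ≈ 5.20.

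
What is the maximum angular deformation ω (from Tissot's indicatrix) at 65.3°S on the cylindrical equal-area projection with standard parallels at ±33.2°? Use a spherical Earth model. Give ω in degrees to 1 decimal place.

For cylindrical equal-area with standard parallel φ₀, h = cos φ / cos φ₀ and k = cos φ₀ / cos φ, so h·k = 1.
At 65.3°: h = 0.4994, k = 2.002; principal scales a = 2.002, b = 0.4994.
sin(ω/2) = (a − b)/(a + b) = 1.503/2.502 = 0.6008, so ω = 2 arcsin(0.6008) ≈ 73.9°.

73.9°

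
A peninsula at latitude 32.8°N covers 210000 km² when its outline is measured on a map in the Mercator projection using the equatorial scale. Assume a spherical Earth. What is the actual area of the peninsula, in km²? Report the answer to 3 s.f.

Mercator is conformal, so the point scale is isotropic: h = k = sec φ = 1/cos φ.
Areal scale = k² = sec²φ = 1/cos²(32.8°) = 1/0.8406² = 1.415.
True area = apparent / (areal scale) = 210000 / 1.415 ≈ 148000 km².

148000 km²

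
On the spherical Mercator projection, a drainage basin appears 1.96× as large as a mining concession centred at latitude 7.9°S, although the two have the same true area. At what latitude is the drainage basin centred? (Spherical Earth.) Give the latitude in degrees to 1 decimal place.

Mercator areal scale is sec²φ, so apparent-area ratio = sec²φ₁ / sec²φ₂ = cos²φ₂ / cos²φ₁.
cos²φ₂ / cos²φ₁ = 1.96  ⇒  cos φ₁ = cos 7.9° / √1.96 = 0.9905/1.400 = 0.7075.
φ₁ = arccos(0.7075) ≈ 45.0°.

45.0°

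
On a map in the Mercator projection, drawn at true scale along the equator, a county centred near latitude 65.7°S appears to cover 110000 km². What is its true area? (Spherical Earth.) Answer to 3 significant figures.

For Mercator, h = k = sec φ (a conformal cylindrical projection has a single point scale, 1/cos φ).
Areal scale = k² = sec²φ = 1/cos²(65.7°) = 1/0.4115² = 5.905.
True area = apparent / (areal scale) = 110000 / 5.905 ≈ 18600 km².

18600 km²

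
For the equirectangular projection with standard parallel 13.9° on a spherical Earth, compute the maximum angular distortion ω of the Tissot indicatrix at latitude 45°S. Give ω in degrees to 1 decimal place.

The equidistant cylindrical projection with φ₀ = 13.9° has h = 1 (meridians true) and k = cos φ₀ / cos φ along parallels.
At 45°: h = 1.000, k = 1.373; principal scales a = 1.373, b = 1.000.
sin(ω/2) = (a − b)/(a + b) = 0.3728/2.373 = 0.1571, so ω = 2 arcsin(0.1571) ≈ 18.1°.

18.1°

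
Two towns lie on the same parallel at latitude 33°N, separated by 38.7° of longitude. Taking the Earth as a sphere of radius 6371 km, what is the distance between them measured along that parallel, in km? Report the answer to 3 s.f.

Arc length along a parallel = R cos φ · Δλ (with Δλ in radians).
= 6371 × cos 33° × (38.7° × π/180) = 6371 × 0.8387 × 0.6754 ≈ 3610 km.

3610 km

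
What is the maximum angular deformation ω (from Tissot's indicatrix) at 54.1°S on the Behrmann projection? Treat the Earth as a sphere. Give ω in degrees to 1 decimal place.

43.6°

The Behrmann projection is cylindrical equal-area with φ₀ = 30°. Cylindrical equal-area (φ₀ = 30°): h = cos φ / cos 30° along meridians, k = cos 30° / cos φ along parallels; h·k = 1.
At 54.1°: h = 0.6771, k = 1.477; principal scales a = 1.477, b = 0.6771.
sin(ω/2) = (a − b)/(a + b) = 0.7998/2.154 = 0.3713, so ω = 2 arcsin(0.3713) ≈ 43.6°.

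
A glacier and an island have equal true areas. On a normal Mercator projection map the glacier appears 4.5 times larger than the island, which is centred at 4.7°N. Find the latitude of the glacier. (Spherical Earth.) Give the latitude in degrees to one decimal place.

On Mercator, (apparent₁)/(apparent₂) = sec²φ₁ / sec²φ₂ when true areas are equal.
cos²φ₂ / cos²φ₁ = 4.5  ⇒  cos φ₁ = cos 4.7° / √4.5 = 0.9966/2.121 = 0.4698.
φ₁ = arccos(0.4698) ≈ 62.0°.

62.0°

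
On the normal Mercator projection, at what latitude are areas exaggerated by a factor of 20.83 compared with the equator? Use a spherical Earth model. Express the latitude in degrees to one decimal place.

Mercator areal scale is sec²φ.
sec²φ = 20.83  ⇒  cos²φ = 0.04801  ⇒  cos φ = 0.2191.
φ = arccos(0.2191) ≈ 77.3°.

77.3°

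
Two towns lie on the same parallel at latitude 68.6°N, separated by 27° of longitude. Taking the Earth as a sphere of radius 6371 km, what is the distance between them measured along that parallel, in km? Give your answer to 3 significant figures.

1100 km

Arc length along a parallel = R cos φ · Δλ (with Δλ in radians).
= 6371 × cos 68.6° × (27° × π/180) = 6371 × 0.3649 × 0.4712 ≈ 1100 km.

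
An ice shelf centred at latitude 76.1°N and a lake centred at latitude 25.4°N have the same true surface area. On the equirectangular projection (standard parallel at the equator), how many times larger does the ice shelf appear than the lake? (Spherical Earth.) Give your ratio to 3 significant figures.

For the equirectangular projection with φ₀ = 0 (plate carrée), h = 1 along meridians and k = sec φ along parallels.
Areal scale at 76.1°: h·k = 1.000 × 4.163 = 4.163.
Areal scale at 25.4°: h·k = 1.000 × 1.107 = 1.107.
Ratio = 4.163/1.107 ≈ 3.76.

3.76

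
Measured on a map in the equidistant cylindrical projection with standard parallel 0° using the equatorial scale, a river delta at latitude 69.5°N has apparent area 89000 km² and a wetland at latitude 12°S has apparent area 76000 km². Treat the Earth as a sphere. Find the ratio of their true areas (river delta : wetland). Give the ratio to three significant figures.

0.419

On the plate carrée, areal scale = h·k = 1 × sec φ, so true area = apparent × cos φ.
True area of river delta: 89000 × cos(69.5°) = 89000 × 0.3502 = 31170 km².
True area of wetland: 76000 × cos(12°) = 76000 × 0.9781 = 74340 km².
Ratio = 31170 / 74340 ≈ 0.419.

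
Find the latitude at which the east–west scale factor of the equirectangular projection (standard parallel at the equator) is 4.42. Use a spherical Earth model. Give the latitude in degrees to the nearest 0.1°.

76.9°

Plate carrée: h = 1, k = sec φ along parallels.
sec φ = 4.42  ⇒  cos φ = 0.2262  ⇒  φ ≈ 76.9°.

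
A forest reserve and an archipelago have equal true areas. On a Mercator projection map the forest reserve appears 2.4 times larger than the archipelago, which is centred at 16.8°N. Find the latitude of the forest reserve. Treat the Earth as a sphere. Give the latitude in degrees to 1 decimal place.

51.8°

Mercator areal scale is sec²φ, so apparent-area ratio = sec²φ₁ / sec²φ₂ = cos²φ₂ / cos²φ₁.
cos²φ₂ / cos²φ₁ = 2.4  ⇒  cos φ₁ = cos 16.8° / √2.4 = 0.9573/1.549 = 0.6179.
φ₁ = arccos(0.6179) ≈ 51.8°.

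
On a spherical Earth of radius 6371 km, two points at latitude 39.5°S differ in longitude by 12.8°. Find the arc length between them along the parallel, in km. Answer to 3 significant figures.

1100 km

Arc length along a parallel = R cos φ · Δλ (with Δλ in radians).
= 6371 × cos 39.5° × (12.8° × π/180) = 6371 × 0.7716 × 0.2234 ≈ 1100 km.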